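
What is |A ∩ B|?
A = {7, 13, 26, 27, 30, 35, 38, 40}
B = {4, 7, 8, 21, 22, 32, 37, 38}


Set A = {7, 13, 26, 27, 30, 35, 38, 40}
Set B = {4, 7, 8, 21, 22, 32, 37, 38}
A ∩ B = {7, 38}
|A ∩ B| = 2

2


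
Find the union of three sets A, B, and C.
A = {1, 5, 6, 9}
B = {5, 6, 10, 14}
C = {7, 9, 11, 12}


Set A = {1, 5, 6, 9}
Set B = {5, 6, 10, 14}
Set C = {7, 9, 11, 12}
First, A ∪ B = {1, 5, 6, 9, 10, 14}
Then, (A ∪ B) ∪ C = {1, 5, 6, 7, 9, 10, 11, 12, 14}

{1, 5, 6, 7, 9, 10, 11, 12, 14}


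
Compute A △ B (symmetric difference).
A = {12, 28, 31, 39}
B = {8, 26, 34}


Set A = {12, 28, 31, 39}
Set B = {8, 26, 34}
A △ B = (A \ B) ∪ (B \ A)
Elements in A but not B: {12, 28, 31, 39}
Elements in B but not A: {8, 26, 34}
A △ B = {8, 12, 26, 28, 31, 34, 39}

{8, 12, 26, 28, 31, 34, 39}


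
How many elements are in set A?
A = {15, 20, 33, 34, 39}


Set A = {15, 20, 33, 34, 39}
Listing elements: 15, 20, 33, 34, 39
Counting: 5 elements
|A| = 5

5


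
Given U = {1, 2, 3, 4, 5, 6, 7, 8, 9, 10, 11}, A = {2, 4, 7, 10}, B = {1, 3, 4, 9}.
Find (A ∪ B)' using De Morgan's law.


U = {1, 2, 3, 4, 5, 6, 7, 8, 9, 10, 11}
A = {2, 4, 7, 10}, B = {1, 3, 4, 9}
A ∪ B = {1, 2, 3, 4, 7, 9, 10}
(A ∪ B)' = U \ (A ∪ B) = {5, 6, 8, 11}
Verification via A' ∩ B': A' = {1, 3, 5, 6, 8, 9, 11}, B' = {2, 5, 6, 7, 8, 10, 11}
A' ∩ B' = {5, 6, 8, 11} ✓

{5, 6, 8, 11}


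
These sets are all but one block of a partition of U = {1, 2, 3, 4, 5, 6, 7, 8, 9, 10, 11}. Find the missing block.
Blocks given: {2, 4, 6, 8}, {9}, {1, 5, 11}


U = {1, 2, 3, 4, 5, 6, 7, 8, 9, 10, 11}
Shown blocks: {2, 4, 6, 8}, {9}, {1, 5, 11}
A partition's blocks are pairwise disjoint and cover U, so the missing block = U \ (union of shown blocks).
Union of shown blocks: {1, 2, 4, 5, 6, 8, 9, 11}
Missing block = U \ (union) = {3, 7, 10}

{3, 7, 10}


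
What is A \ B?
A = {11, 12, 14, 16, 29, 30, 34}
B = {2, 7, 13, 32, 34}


Set A = {11, 12, 14, 16, 29, 30, 34}
Set B = {2, 7, 13, 32, 34}
A \ B includes elements in A that are not in B.
Check each element of A:
11 (not in B, keep), 12 (not in B, keep), 14 (not in B, keep), 16 (not in B, keep), 29 (not in B, keep), 30 (not in B, keep), 34 (in B, remove)
A \ B = {11, 12, 14, 16, 29, 30}

{11, 12, 14, 16, 29, 30}


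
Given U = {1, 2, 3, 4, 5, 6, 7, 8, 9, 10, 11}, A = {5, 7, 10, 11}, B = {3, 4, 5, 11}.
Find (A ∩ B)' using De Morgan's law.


U = {1, 2, 3, 4, 5, 6, 7, 8, 9, 10, 11}
A = {5, 7, 10, 11}, B = {3, 4, 5, 11}
A ∩ B = {5, 11}
(A ∩ B)' = U \ (A ∩ B) = {1, 2, 3, 4, 6, 7, 8, 9, 10}
Verification via A' ∪ B': A' = {1, 2, 3, 4, 6, 8, 9}, B' = {1, 2, 6, 7, 8, 9, 10}
A' ∪ B' = {1, 2, 3, 4, 6, 7, 8, 9, 10} ✓

{1, 2, 3, 4, 6, 7, 8, 9, 10}


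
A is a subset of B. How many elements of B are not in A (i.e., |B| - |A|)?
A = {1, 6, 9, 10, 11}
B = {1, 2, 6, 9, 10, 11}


Set A = {1, 6, 9, 10, 11}, |A| = 5
Set B = {1, 2, 6, 9, 10, 11}, |B| = 6
Since A ⊆ B: B \ A = {2}
|B| - |A| = 6 - 5 = 1

1


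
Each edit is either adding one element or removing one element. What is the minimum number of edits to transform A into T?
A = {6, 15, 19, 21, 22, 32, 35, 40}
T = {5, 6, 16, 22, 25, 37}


Set A = {6, 15, 19, 21, 22, 32, 35, 40}
Set T = {5, 6, 16, 22, 25, 37}
Elements to remove from A (in A, not in T): {15, 19, 21, 32, 35, 40} → 6 removals
Elements to add to A (in T, not in A): {5, 16, 25, 37} → 4 additions
Total edits = 6 + 4 = 10

10


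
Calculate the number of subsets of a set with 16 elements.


The set has 16 elements.
The power set contains all possible subsets.
|P(A)| = 2^|A| = 2^16 = 65536

65536


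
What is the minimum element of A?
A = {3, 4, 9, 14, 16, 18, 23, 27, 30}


Set A = {3, 4, 9, 14, 16, 18, 23, 27, 30}
Elements in ascending order: 3, 4, 9, 14, 16, 18, 23, 27, 30
The smallest element is 3.

3


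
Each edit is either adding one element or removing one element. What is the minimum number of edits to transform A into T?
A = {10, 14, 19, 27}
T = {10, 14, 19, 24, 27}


Set A = {10, 14, 19, 27}
Set T = {10, 14, 19, 24, 27}
Elements to remove from A (in A, not in T): {} → 0 removals
Elements to add to A (in T, not in A): {24} → 1 additions
Total edits = 0 + 1 = 1

1


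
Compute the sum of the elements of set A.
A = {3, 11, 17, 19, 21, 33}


Set A = {3, 11, 17, 19, 21, 33}
Sum = 3 + 11 + 17 + 19 + 21 + 33 = 104

104


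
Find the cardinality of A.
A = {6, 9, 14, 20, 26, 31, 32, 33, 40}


Set A = {6, 9, 14, 20, 26, 31, 32, 33, 40}
Listing elements: 6, 9, 14, 20, 26, 31, 32, 33, 40
Counting: 9 elements
|A| = 9

9


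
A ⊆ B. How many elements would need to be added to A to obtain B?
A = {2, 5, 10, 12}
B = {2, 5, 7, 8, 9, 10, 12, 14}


Set A = {2, 5, 10, 12}, |A| = 4
Set B = {2, 5, 7, 8, 9, 10, 12, 14}, |B| = 8
Since A ⊆ B: B \ A = {7, 8, 9, 14}
|B| - |A| = 8 - 4 = 4

4


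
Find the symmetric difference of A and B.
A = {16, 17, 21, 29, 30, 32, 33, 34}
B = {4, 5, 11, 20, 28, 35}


Set A = {16, 17, 21, 29, 30, 32, 33, 34}
Set B = {4, 5, 11, 20, 28, 35}
A △ B = (A \ B) ∪ (B \ A)
Elements in A but not B: {16, 17, 21, 29, 30, 32, 33, 34}
Elements in B but not A: {4, 5, 11, 20, 28, 35}
A △ B = {4, 5, 11, 16, 17, 20, 21, 28, 29, 30, 32, 33, 34, 35}

{4, 5, 11, 16, 17, 20, 21, 28, 29, 30, 32, 33, 34, 35}


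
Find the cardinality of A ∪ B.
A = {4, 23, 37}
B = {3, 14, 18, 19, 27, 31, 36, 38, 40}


Set A = {4, 23, 37}, |A| = 3
Set B = {3, 14, 18, 19, 27, 31, 36, 38, 40}, |B| = 9
A ∩ B = {}, |A ∩ B| = 0
|A ∪ B| = |A| + |B| - |A ∩ B| = 3 + 9 - 0 = 12

12


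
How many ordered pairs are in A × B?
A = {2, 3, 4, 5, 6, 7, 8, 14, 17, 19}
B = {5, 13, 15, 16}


Set A = {2, 3, 4, 5, 6, 7, 8, 14, 17, 19} has 10 elements.
Set B = {5, 13, 15, 16} has 4 elements.
|A × B| = |A| × |B| = 10 × 4 = 40

40


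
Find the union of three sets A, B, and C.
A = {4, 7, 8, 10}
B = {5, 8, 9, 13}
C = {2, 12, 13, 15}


Set A = {4, 7, 8, 10}
Set B = {5, 8, 9, 13}
Set C = {2, 12, 13, 15}
First, A ∪ B = {4, 5, 7, 8, 9, 10, 13}
Then, (A ∪ B) ∪ C = {2, 4, 5, 7, 8, 9, 10, 12, 13, 15}

{2, 4, 5, 7, 8, 9, 10, 12, 13, 15}


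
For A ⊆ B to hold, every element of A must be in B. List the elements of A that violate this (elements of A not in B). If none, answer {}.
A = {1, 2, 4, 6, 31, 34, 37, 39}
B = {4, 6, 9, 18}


Set A = {1, 2, 4, 6, 31, 34, 37, 39}
Set B = {4, 6, 9, 18}
Check each element of A against B:
1 ∉ B (include), 2 ∉ B (include), 4 ∈ B, 6 ∈ B, 31 ∉ B (include), 34 ∉ B (include), 37 ∉ B (include), 39 ∉ B (include)
Elements of A not in B: {1, 2, 31, 34, 37, 39}

{1, 2, 31, 34, 37, 39}


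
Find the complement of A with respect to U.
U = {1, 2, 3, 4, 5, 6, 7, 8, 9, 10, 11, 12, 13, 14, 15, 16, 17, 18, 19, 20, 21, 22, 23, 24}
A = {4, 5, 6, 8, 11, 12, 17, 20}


Universal set U = {1, 2, 3, 4, 5, 6, 7, 8, 9, 10, 11, 12, 13, 14, 15, 16, 17, 18, 19, 20, 21, 22, 23, 24}
Set A = {4, 5, 6, 8, 11, 12, 17, 20}
A' = U \ A = elements in U but not in A
Checking each element of U:
1 (not in A, include), 2 (not in A, include), 3 (not in A, include), 4 (in A, exclude), 5 (in A, exclude), 6 (in A, exclude), 7 (not in A, include), 8 (in A, exclude), 9 (not in A, include), 10 (not in A, include), 11 (in A, exclude), 12 (in A, exclude), 13 (not in A, include), 14 (not in A, include), 15 (not in A, include), 16 (not in A, include), 17 (in A, exclude), 18 (not in A, include), 19 (not in A, include), 20 (in A, exclude), 21 (not in A, include), 22 (not in A, include), 23 (not in A, include), 24 (not in A, include)
A' = {1, 2, 3, 7, 9, 10, 13, 14, 15, 16, 18, 19, 21, 22, 23, 24}

{1, 2, 3, 7, 9, 10, 13, 14, 15, 16, 18, 19, 21, 22, 23, 24}


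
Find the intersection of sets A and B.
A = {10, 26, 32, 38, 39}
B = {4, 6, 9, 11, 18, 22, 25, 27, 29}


Set A = {10, 26, 32, 38, 39}
Set B = {4, 6, 9, 11, 18, 22, 25, 27, 29}
A ∩ B includes only elements in both sets.
Check each element of A against B:
10 ✗, 26 ✗, 32 ✗, 38 ✗, 39 ✗
A ∩ B = {}

{}


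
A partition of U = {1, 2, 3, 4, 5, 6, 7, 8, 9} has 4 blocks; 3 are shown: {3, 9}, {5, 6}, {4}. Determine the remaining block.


U = {1, 2, 3, 4, 5, 6, 7, 8, 9}
Shown blocks: {3, 9}, {5, 6}, {4}
A partition's blocks are pairwise disjoint and cover U, so the missing block = U \ (union of shown blocks).
Union of shown blocks: {3, 4, 5, 6, 9}
Missing block = U \ (union) = {1, 2, 7, 8}

{1, 2, 7, 8}


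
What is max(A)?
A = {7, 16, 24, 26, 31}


Set A = {7, 16, 24, 26, 31}
Elements in ascending order: 7, 16, 24, 26, 31
The largest element is 31.

31


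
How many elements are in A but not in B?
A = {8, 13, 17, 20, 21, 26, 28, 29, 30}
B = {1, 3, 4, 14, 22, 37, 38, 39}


Set A = {8, 13, 17, 20, 21, 26, 28, 29, 30}
Set B = {1, 3, 4, 14, 22, 37, 38, 39}
A \ B = {8, 13, 17, 20, 21, 26, 28, 29, 30}
|A \ B| = 9

9


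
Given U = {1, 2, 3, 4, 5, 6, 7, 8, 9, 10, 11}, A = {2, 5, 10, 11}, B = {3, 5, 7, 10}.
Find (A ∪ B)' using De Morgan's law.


U = {1, 2, 3, 4, 5, 6, 7, 8, 9, 10, 11}
A = {2, 5, 10, 11}, B = {3, 5, 7, 10}
A ∪ B = {2, 3, 5, 7, 10, 11}
(A ∪ B)' = U \ (A ∪ B) = {1, 4, 6, 8, 9}
Verification via A' ∩ B': A' = {1, 3, 4, 6, 7, 8, 9}, B' = {1, 2, 4, 6, 8, 9, 11}
A' ∩ B' = {1, 4, 6, 8, 9} ✓

{1, 4, 6, 8, 9}


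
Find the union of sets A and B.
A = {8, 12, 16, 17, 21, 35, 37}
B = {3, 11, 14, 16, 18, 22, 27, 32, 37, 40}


Set A = {8, 12, 16, 17, 21, 35, 37}
Set B = {3, 11, 14, 16, 18, 22, 27, 32, 37, 40}
A ∪ B includes all elements in either set.
Elements from A: {8, 12, 16, 17, 21, 35, 37}
Elements from B not already included: {3, 11, 14, 18, 22, 27, 32, 40}
A ∪ B = {3, 8, 11, 12, 14, 16, 17, 18, 21, 22, 27, 32, 35, 37, 40}

{3, 8, 11, 12, 14, 16, 17, 18, 21, 22, 27, 32, 35, 37, 40}


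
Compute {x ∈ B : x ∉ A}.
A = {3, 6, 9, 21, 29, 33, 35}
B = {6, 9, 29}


Set A = {3, 6, 9, 21, 29, 33, 35}
Set B = {6, 9, 29}
Check each element of B against A:
6 ∈ A, 9 ∈ A, 29 ∈ A
Elements of B not in A: {}

{}


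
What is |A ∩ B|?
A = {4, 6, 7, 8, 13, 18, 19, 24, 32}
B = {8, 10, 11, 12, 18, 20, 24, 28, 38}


Set A = {4, 6, 7, 8, 13, 18, 19, 24, 32}
Set B = {8, 10, 11, 12, 18, 20, 24, 28, 38}
A ∩ B = {8, 18, 24}
|A ∩ B| = 3

3


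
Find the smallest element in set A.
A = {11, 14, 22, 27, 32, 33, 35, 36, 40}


Set A = {11, 14, 22, 27, 32, 33, 35, 36, 40}
Elements in ascending order: 11, 14, 22, 27, 32, 33, 35, 36, 40
The smallest element is 11.

11


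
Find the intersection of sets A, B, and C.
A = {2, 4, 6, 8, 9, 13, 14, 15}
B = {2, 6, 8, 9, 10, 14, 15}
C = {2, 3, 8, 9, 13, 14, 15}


Set A = {2, 4, 6, 8, 9, 13, 14, 15}
Set B = {2, 6, 8, 9, 10, 14, 15}
Set C = {2, 3, 8, 9, 13, 14, 15}
First, A ∩ B = {2, 6, 8, 9, 14, 15}
Then, (A ∩ B) ∩ C = {2, 8, 9, 14, 15}

{2, 8, 9, 14, 15}


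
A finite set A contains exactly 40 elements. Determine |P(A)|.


The set has 40 elements.
The power set contains all possible subsets.
|P(A)| = 2^|A| = 2^40 = 1099511627776

1099511627776


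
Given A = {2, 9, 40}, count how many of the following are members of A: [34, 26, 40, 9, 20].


Set A = {2, 9, 40}
Candidates: [34, 26, 40, 9, 20]
Check each candidate:
34 ∉ A, 26 ∉ A, 40 ∈ A, 9 ∈ A, 20 ∉ A
Count of candidates in A: 2

2


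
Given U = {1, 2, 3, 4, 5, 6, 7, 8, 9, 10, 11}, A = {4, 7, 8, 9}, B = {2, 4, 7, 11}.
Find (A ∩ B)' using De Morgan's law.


U = {1, 2, 3, 4, 5, 6, 7, 8, 9, 10, 11}
A = {4, 7, 8, 9}, B = {2, 4, 7, 11}
A ∩ B = {4, 7}
(A ∩ B)' = U \ (A ∩ B) = {1, 2, 3, 5, 6, 8, 9, 10, 11}
Verification via A' ∪ B': A' = {1, 2, 3, 5, 6, 10, 11}, B' = {1, 3, 5, 6, 8, 9, 10}
A' ∪ B' = {1, 2, 3, 5, 6, 8, 9, 10, 11} ✓

{1, 2, 3, 5, 6, 8, 9, 10, 11}


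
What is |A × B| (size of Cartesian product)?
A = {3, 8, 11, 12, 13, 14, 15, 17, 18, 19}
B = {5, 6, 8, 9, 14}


Set A = {3, 8, 11, 12, 13, 14, 15, 17, 18, 19} has 10 elements.
Set B = {5, 6, 8, 9, 14} has 5 elements.
|A × B| = |A| × |B| = 10 × 5 = 50

50


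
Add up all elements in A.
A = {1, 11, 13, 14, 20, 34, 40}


Set A = {1, 11, 13, 14, 20, 34, 40}
Sum = 1 + 11 + 13 + 14 + 20 + 34 + 40 = 133

133


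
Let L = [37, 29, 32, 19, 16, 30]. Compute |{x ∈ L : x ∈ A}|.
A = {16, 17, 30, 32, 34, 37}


Set A = {16, 17, 30, 32, 34, 37}
Candidates: [37, 29, 32, 19, 16, 30]
Check each candidate:
37 ∈ A, 29 ∉ A, 32 ∈ A, 19 ∉ A, 16 ∈ A, 30 ∈ A
Count of candidates in A: 4

4


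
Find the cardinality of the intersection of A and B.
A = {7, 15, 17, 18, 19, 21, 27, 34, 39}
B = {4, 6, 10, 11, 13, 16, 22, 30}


Set A = {7, 15, 17, 18, 19, 21, 27, 34, 39}
Set B = {4, 6, 10, 11, 13, 16, 22, 30}
A ∩ B = {}
|A ∩ B| = 0

0


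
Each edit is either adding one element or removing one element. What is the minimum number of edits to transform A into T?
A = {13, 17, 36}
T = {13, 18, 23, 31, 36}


Set A = {13, 17, 36}
Set T = {13, 18, 23, 31, 36}
Elements to remove from A (in A, not in T): {17} → 1 removals
Elements to add to A (in T, not in A): {18, 23, 31} → 3 additions
Total edits = 1 + 3 = 4

4


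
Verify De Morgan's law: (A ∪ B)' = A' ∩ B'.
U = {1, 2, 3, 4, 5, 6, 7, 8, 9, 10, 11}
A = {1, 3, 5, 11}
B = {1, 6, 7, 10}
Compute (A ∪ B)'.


U = {1, 2, 3, 4, 5, 6, 7, 8, 9, 10, 11}
A = {1, 3, 5, 11}, B = {1, 6, 7, 10}
A ∪ B = {1, 3, 5, 6, 7, 10, 11}
(A ∪ B)' = U \ (A ∪ B) = {2, 4, 8, 9}
Verification via A' ∩ B': A' = {2, 4, 6, 7, 8, 9, 10}, B' = {2, 3, 4, 5, 8, 9, 11}
A' ∩ B' = {2, 4, 8, 9} ✓

{2, 4, 8, 9}


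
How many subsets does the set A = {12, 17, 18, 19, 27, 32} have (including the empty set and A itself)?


Set A = {12, 17, 18, 19, 27, 32}
|A| = 6
The power set P(A) contains all subsets of A.
|P(A)| = 2^|A| = 2^6 = 64

64


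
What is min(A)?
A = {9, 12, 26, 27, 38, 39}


Set A = {9, 12, 26, 27, 38, 39}
Elements in ascending order: 9, 12, 26, 27, 38, 39
The smallest element is 9.

9


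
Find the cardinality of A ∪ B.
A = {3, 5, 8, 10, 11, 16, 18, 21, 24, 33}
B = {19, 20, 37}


Set A = {3, 5, 8, 10, 11, 16, 18, 21, 24, 33}, |A| = 10
Set B = {19, 20, 37}, |B| = 3
A ∩ B = {}, |A ∩ B| = 0
|A ∪ B| = |A| + |B| - |A ∩ B| = 10 + 3 - 0 = 13

13


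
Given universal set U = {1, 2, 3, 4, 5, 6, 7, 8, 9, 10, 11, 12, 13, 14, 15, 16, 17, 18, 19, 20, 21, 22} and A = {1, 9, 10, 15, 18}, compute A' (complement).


Universal set U = {1, 2, 3, 4, 5, 6, 7, 8, 9, 10, 11, 12, 13, 14, 15, 16, 17, 18, 19, 20, 21, 22}
Set A = {1, 9, 10, 15, 18}
A' = U \ A = elements in U but not in A
Checking each element of U:
1 (in A, exclude), 2 (not in A, include), 3 (not in A, include), 4 (not in A, include), 5 (not in A, include), 6 (not in A, include), 7 (not in A, include), 8 (not in A, include), 9 (in A, exclude), 10 (in A, exclude), 11 (not in A, include), 12 (not in A, include), 13 (not in A, include), 14 (not in A, include), 15 (in A, exclude), 16 (not in A, include), 17 (not in A, include), 18 (in A, exclude), 19 (not in A, include), 20 (not in A, include), 21 (not in A, include), 22 (not in A, include)
A' = {2, 3, 4, 5, 6, 7, 8, 11, 12, 13, 14, 16, 17, 19, 20, 21, 22}

{2, 3, 4, 5, 6, 7, 8, 11, 12, 13, 14, 16, 17, 19, 20, 21, 22}


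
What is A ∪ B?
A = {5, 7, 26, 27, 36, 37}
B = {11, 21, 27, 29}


Set A = {5, 7, 26, 27, 36, 37}
Set B = {11, 21, 27, 29}
A ∪ B includes all elements in either set.
Elements from A: {5, 7, 26, 27, 36, 37}
Elements from B not already included: {11, 21, 29}
A ∪ B = {5, 7, 11, 21, 26, 27, 29, 36, 37}

{5, 7, 11, 21, 26, 27, 29, 36, 37}


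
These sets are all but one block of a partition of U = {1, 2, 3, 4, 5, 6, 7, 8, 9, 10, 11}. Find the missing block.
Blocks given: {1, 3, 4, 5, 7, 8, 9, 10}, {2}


U = {1, 2, 3, 4, 5, 6, 7, 8, 9, 10, 11}
Shown blocks: {1, 3, 4, 5, 7, 8, 9, 10}, {2}
A partition's blocks are pairwise disjoint and cover U, so the missing block = U \ (union of shown blocks).
Union of shown blocks: {1, 2, 3, 4, 5, 7, 8, 9, 10}
Missing block = U \ (union) = {6, 11}

{6, 11}


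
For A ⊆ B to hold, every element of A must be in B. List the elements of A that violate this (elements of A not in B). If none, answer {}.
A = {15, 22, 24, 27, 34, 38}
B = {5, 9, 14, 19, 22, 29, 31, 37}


Set A = {15, 22, 24, 27, 34, 38}
Set B = {5, 9, 14, 19, 22, 29, 31, 37}
Check each element of A against B:
15 ∉ B (include), 22 ∈ B, 24 ∉ B (include), 27 ∉ B (include), 34 ∉ B (include), 38 ∉ B (include)
Elements of A not in B: {15, 24, 27, 34, 38}

{15, 24, 27, 34, 38}


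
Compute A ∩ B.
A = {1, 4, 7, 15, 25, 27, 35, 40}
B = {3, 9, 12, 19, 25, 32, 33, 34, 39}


Set A = {1, 4, 7, 15, 25, 27, 35, 40}
Set B = {3, 9, 12, 19, 25, 32, 33, 34, 39}
A ∩ B includes only elements in both sets.
Check each element of A against B:
1 ✗, 4 ✗, 7 ✗, 15 ✗, 25 ✓, 27 ✗, 35 ✗, 40 ✗
A ∩ B = {25}

{25}


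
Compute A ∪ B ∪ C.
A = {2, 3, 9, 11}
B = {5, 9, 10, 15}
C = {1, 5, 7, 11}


Set A = {2, 3, 9, 11}
Set B = {5, 9, 10, 15}
Set C = {1, 5, 7, 11}
First, A ∪ B = {2, 3, 5, 9, 10, 11, 15}
Then, (A ∪ B) ∪ C = {1, 2, 3, 5, 7, 9, 10, 11, 15}

{1, 2, 3, 5, 7, 9, 10, 11, 15}


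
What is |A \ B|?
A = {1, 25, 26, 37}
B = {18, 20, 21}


Set A = {1, 25, 26, 37}
Set B = {18, 20, 21}
A \ B = {1, 25, 26, 37}
|A \ B| = 4

4


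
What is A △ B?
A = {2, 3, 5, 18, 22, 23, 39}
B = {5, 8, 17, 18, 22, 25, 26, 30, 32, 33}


Set A = {2, 3, 5, 18, 22, 23, 39}
Set B = {5, 8, 17, 18, 22, 25, 26, 30, 32, 33}
A △ B = (A \ B) ∪ (B \ A)
Elements in A but not B: {2, 3, 23, 39}
Elements in B but not A: {8, 17, 25, 26, 30, 32, 33}
A △ B = {2, 3, 8, 17, 23, 25, 26, 30, 32, 33, 39}

{2, 3, 8, 17, 23, 25, 26, 30, 32, 33, 39}


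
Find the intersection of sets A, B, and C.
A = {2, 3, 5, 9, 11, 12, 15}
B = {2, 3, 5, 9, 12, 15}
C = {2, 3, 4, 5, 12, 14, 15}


Set A = {2, 3, 5, 9, 11, 12, 15}
Set B = {2, 3, 5, 9, 12, 15}
Set C = {2, 3, 4, 5, 12, 14, 15}
First, A ∩ B = {2, 3, 5, 9, 12, 15}
Then, (A ∩ B) ∩ C = {2, 3, 5, 12, 15}

{2, 3, 5, 12, 15}


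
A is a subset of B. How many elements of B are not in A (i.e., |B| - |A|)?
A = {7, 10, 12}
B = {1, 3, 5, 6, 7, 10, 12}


Set A = {7, 10, 12}, |A| = 3
Set B = {1, 3, 5, 6, 7, 10, 12}, |B| = 7
Since A ⊆ B: B \ A = {1, 3, 5, 6}
|B| - |A| = 7 - 3 = 4

4


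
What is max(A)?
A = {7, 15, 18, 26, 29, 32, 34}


Set A = {7, 15, 18, 26, 29, 32, 34}
Elements in ascending order: 7, 15, 18, 26, 29, 32, 34
The largest element is 34.

34


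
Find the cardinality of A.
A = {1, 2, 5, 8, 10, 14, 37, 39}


Set A = {1, 2, 5, 8, 10, 14, 37, 39}
Listing elements: 1, 2, 5, 8, 10, 14, 37, 39
Counting: 8 elements
|A| = 8

8


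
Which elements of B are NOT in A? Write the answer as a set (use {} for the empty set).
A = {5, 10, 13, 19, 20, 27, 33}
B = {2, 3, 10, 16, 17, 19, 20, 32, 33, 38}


Set A = {5, 10, 13, 19, 20, 27, 33}
Set B = {2, 3, 10, 16, 17, 19, 20, 32, 33, 38}
Check each element of B against A:
2 ∉ A (include), 3 ∉ A (include), 10 ∈ A, 16 ∉ A (include), 17 ∉ A (include), 19 ∈ A, 20 ∈ A, 32 ∉ A (include), 33 ∈ A, 38 ∉ A (include)
Elements of B not in A: {2, 3, 16, 17, 32, 38}

{2, 3, 16, 17, 32, 38}


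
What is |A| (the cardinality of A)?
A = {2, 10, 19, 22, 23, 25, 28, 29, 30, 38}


Set A = {2, 10, 19, 22, 23, 25, 28, 29, 30, 38}
Listing elements: 2, 10, 19, 22, 23, 25, 28, 29, 30, 38
Counting: 10 elements
|A| = 10

10


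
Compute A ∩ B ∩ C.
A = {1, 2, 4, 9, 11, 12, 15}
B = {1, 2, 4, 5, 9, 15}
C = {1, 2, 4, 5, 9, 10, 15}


Set A = {1, 2, 4, 9, 11, 12, 15}
Set B = {1, 2, 4, 5, 9, 15}
Set C = {1, 2, 4, 5, 9, 10, 15}
First, A ∩ B = {1, 2, 4, 9, 15}
Then, (A ∩ B) ∩ C = {1, 2, 4, 9, 15}

{1, 2, 4, 9, 15}


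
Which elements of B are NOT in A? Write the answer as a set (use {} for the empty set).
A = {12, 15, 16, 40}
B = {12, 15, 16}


Set A = {12, 15, 16, 40}
Set B = {12, 15, 16}
Check each element of B against A:
12 ∈ A, 15 ∈ A, 16 ∈ A
Elements of B not in A: {}

{}


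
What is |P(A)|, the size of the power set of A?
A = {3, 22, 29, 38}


Set A = {3, 22, 29, 38}
|A| = 4
The power set P(A) contains all subsets of A.
|P(A)| = 2^|A| = 2^4 = 16

16


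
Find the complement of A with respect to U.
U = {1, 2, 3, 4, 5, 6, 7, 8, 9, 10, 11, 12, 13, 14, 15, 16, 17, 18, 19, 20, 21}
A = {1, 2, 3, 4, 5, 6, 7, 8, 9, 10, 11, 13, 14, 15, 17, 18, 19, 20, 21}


Universal set U = {1, 2, 3, 4, 5, 6, 7, 8, 9, 10, 11, 12, 13, 14, 15, 16, 17, 18, 19, 20, 21}
Set A = {1, 2, 3, 4, 5, 6, 7, 8, 9, 10, 11, 13, 14, 15, 17, 18, 19, 20, 21}
A' = U \ A = elements in U but not in A
Checking each element of U:
1 (in A, exclude), 2 (in A, exclude), 3 (in A, exclude), 4 (in A, exclude), 5 (in A, exclude), 6 (in A, exclude), 7 (in A, exclude), 8 (in A, exclude), 9 (in A, exclude), 10 (in A, exclude), 11 (in A, exclude), 12 (not in A, include), 13 (in A, exclude), 14 (in A, exclude), 15 (in A, exclude), 16 (not in A, include), 17 (in A, exclude), 18 (in A, exclude), 19 (in A, exclude), 20 (in A, exclude), 21 (in A, exclude)
A' = {12, 16}

{12, 16}


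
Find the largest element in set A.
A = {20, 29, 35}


Set A = {20, 29, 35}
Elements in ascending order: 20, 29, 35
The largest element is 35.

35


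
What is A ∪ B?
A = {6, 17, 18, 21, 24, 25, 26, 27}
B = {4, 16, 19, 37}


Set A = {6, 17, 18, 21, 24, 25, 26, 27}
Set B = {4, 16, 19, 37}
A ∪ B includes all elements in either set.
Elements from A: {6, 17, 18, 21, 24, 25, 26, 27}
Elements from B not already included: {4, 16, 19, 37}
A ∪ B = {4, 6, 16, 17, 18, 19, 21, 24, 25, 26, 27, 37}

{4, 6, 16, 17, 18, 19, 21, 24, 25, 26, 27, 37}


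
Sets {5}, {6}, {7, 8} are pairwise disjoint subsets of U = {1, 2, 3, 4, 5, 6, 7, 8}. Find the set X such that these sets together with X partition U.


U = {1, 2, 3, 4, 5, 6, 7, 8}
Shown blocks: {5}, {6}, {7, 8}
A partition's blocks are pairwise disjoint and cover U, so the missing block = U \ (union of shown blocks).
Union of shown blocks: {5, 6, 7, 8}
Missing block = U \ (union) = {1, 2, 3, 4}

{1, 2, 3, 4}


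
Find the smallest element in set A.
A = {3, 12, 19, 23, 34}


Set A = {3, 12, 19, 23, 34}
Elements in ascending order: 3, 12, 19, 23, 34
The smallest element is 3.

3


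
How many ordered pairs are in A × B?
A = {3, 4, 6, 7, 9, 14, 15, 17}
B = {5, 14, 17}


Set A = {3, 4, 6, 7, 9, 14, 15, 17} has 8 elements.
Set B = {5, 14, 17} has 3 elements.
|A × B| = |A| × |B| = 8 × 3 = 24

24


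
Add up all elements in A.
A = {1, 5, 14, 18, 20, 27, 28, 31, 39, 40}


Set A = {1, 5, 14, 18, 20, 27, 28, 31, 39, 40}
Sum = 1 + 5 + 14 + 18 + 20 + 27 + 28 + 31 + 39 + 40 = 223

223


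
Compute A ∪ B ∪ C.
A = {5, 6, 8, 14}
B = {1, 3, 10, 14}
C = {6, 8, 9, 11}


Set A = {5, 6, 8, 14}
Set B = {1, 3, 10, 14}
Set C = {6, 8, 9, 11}
First, A ∪ B = {1, 3, 5, 6, 8, 10, 14}
Then, (A ∪ B) ∪ C = {1, 3, 5, 6, 8, 9, 10, 11, 14}

{1, 3, 5, 6, 8, 9, 10, 11, 14}


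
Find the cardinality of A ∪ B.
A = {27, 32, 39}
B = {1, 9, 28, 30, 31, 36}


Set A = {27, 32, 39}, |A| = 3
Set B = {1, 9, 28, 30, 31, 36}, |B| = 6
A ∩ B = {}, |A ∩ B| = 0
|A ∪ B| = |A| + |B| - |A ∩ B| = 3 + 6 - 0 = 9

9


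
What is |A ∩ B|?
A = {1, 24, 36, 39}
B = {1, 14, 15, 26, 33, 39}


Set A = {1, 24, 36, 39}
Set B = {1, 14, 15, 26, 33, 39}
A ∩ B = {1, 39}
|A ∩ B| = 2

2


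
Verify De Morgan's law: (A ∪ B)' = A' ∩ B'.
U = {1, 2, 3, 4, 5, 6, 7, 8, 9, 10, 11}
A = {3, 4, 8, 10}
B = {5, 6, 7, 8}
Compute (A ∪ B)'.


U = {1, 2, 3, 4, 5, 6, 7, 8, 9, 10, 11}
A = {3, 4, 8, 10}, B = {5, 6, 7, 8}
A ∪ B = {3, 4, 5, 6, 7, 8, 10}
(A ∪ B)' = U \ (A ∪ B) = {1, 2, 9, 11}
Verification via A' ∩ B': A' = {1, 2, 5, 6, 7, 9, 11}, B' = {1, 2, 3, 4, 9, 10, 11}
A' ∩ B' = {1, 2, 9, 11} ✓

{1, 2, 9, 11}


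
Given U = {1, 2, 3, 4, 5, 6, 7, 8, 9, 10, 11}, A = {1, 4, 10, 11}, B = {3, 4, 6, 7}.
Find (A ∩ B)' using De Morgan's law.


U = {1, 2, 3, 4, 5, 6, 7, 8, 9, 10, 11}
A = {1, 4, 10, 11}, B = {3, 4, 6, 7}
A ∩ B = {4}
(A ∩ B)' = U \ (A ∩ B) = {1, 2, 3, 5, 6, 7, 8, 9, 10, 11}
Verification via A' ∪ B': A' = {2, 3, 5, 6, 7, 8, 9}, B' = {1, 2, 5, 8, 9, 10, 11}
A' ∪ B' = {1, 2, 3, 5, 6, 7, 8, 9, 10, 11} ✓

{1, 2, 3, 5, 6, 7, 8, 9, 10, 11}


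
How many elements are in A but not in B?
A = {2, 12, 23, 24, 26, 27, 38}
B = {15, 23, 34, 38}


Set A = {2, 12, 23, 24, 26, 27, 38}
Set B = {15, 23, 34, 38}
A \ B = {2, 12, 24, 26, 27}
|A \ B| = 5

5


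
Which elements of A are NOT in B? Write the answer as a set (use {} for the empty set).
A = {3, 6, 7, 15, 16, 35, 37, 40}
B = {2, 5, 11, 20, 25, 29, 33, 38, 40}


Set A = {3, 6, 7, 15, 16, 35, 37, 40}
Set B = {2, 5, 11, 20, 25, 29, 33, 38, 40}
Check each element of A against B:
3 ∉ B (include), 6 ∉ B (include), 7 ∉ B (include), 15 ∉ B (include), 16 ∉ B (include), 35 ∉ B (include), 37 ∉ B (include), 40 ∈ B
Elements of A not in B: {3, 6, 7, 15, 16, 35, 37}

{3, 6, 7, 15, 16, 35, 37}


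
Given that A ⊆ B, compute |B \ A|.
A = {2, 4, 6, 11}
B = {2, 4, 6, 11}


Set A = {2, 4, 6, 11}, |A| = 4
Set B = {2, 4, 6, 11}, |B| = 4
Since A ⊆ B: B \ A = {}
|B| - |A| = 4 - 4 = 0

0


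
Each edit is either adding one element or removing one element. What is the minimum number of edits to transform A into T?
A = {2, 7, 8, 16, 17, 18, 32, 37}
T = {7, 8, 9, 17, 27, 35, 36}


Set A = {2, 7, 8, 16, 17, 18, 32, 37}
Set T = {7, 8, 9, 17, 27, 35, 36}
Elements to remove from A (in A, not in T): {2, 16, 18, 32, 37} → 5 removals
Elements to add to A (in T, not in A): {9, 27, 35, 36} → 4 additions
Total edits = 5 + 4 = 9

9


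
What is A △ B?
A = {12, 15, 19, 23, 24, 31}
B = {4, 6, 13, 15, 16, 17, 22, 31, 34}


Set A = {12, 15, 19, 23, 24, 31}
Set B = {4, 6, 13, 15, 16, 17, 22, 31, 34}
A △ B = (A \ B) ∪ (B \ A)
Elements in A but not B: {12, 19, 23, 24}
Elements in B but not A: {4, 6, 13, 16, 17, 22, 34}
A △ B = {4, 6, 12, 13, 16, 17, 19, 22, 23, 24, 34}

{4, 6, 12, 13, 16, 17, 19, 22, 23, 24, 34}


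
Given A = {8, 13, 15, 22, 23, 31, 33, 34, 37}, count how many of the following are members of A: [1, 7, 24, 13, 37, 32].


Set A = {8, 13, 15, 22, 23, 31, 33, 34, 37}
Candidates: [1, 7, 24, 13, 37, 32]
Check each candidate:
1 ∉ A, 7 ∉ A, 24 ∉ A, 13 ∈ A, 37 ∈ A, 32 ∉ A
Count of candidates in A: 2

2


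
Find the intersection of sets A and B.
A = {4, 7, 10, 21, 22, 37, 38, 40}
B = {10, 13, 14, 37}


Set A = {4, 7, 10, 21, 22, 37, 38, 40}
Set B = {10, 13, 14, 37}
A ∩ B includes only elements in both sets.
Check each element of A against B:
4 ✗, 7 ✗, 10 ✓, 21 ✗, 22 ✗, 37 ✓, 38 ✗, 40 ✗
A ∩ B = {10, 37}

{10, 37}


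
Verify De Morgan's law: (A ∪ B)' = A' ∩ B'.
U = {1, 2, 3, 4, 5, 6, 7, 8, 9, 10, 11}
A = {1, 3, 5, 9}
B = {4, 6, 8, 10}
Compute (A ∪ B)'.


U = {1, 2, 3, 4, 5, 6, 7, 8, 9, 10, 11}
A = {1, 3, 5, 9}, B = {4, 6, 8, 10}
A ∪ B = {1, 3, 4, 5, 6, 8, 9, 10}
(A ∪ B)' = U \ (A ∪ B) = {2, 7, 11}
Verification via A' ∩ B': A' = {2, 4, 6, 7, 8, 10, 11}, B' = {1, 2, 3, 5, 7, 9, 11}
A' ∩ B' = {2, 7, 11} ✓

{2, 7, 11}


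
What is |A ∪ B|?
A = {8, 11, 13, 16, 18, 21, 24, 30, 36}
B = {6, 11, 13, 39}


Set A = {8, 11, 13, 16, 18, 21, 24, 30, 36}, |A| = 9
Set B = {6, 11, 13, 39}, |B| = 4
A ∩ B = {11, 13}, |A ∩ B| = 2
|A ∪ B| = |A| + |B| - |A ∩ B| = 9 + 4 - 2 = 11

11


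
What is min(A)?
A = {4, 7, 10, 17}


Set A = {4, 7, 10, 17}
Elements in ascending order: 4, 7, 10, 17
The smallest element is 4.

4


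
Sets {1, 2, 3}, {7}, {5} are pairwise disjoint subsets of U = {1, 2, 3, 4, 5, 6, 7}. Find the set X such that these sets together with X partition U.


U = {1, 2, 3, 4, 5, 6, 7}
Shown blocks: {1, 2, 3}, {7}, {5}
A partition's blocks are pairwise disjoint and cover U, so the missing block = U \ (union of shown blocks).
Union of shown blocks: {1, 2, 3, 5, 7}
Missing block = U \ (union) = {4, 6}

{4, 6}


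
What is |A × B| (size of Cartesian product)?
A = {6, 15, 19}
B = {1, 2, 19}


Set A = {6, 15, 19} has 3 elements.
Set B = {1, 2, 19} has 3 elements.
|A × B| = |A| × |B| = 3 × 3 = 9

9


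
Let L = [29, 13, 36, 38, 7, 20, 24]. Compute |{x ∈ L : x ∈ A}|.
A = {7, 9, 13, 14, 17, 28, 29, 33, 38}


Set A = {7, 9, 13, 14, 17, 28, 29, 33, 38}
Candidates: [29, 13, 36, 38, 7, 20, 24]
Check each candidate:
29 ∈ A, 13 ∈ A, 36 ∉ A, 38 ∈ A, 7 ∈ A, 20 ∉ A, 24 ∉ A
Count of candidates in A: 4

4


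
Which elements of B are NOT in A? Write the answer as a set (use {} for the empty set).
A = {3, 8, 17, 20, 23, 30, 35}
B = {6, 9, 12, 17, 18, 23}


Set A = {3, 8, 17, 20, 23, 30, 35}
Set B = {6, 9, 12, 17, 18, 23}
Check each element of B against A:
6 ∉ A (include), 9 ∉ A (include), 12 ∉ A (include), 17 ∈ A, 18 ∉ A (include), 23 ∈ A
Elements of B not in A: {6, 9, 12, 18}

{6, 9, 12, 18}


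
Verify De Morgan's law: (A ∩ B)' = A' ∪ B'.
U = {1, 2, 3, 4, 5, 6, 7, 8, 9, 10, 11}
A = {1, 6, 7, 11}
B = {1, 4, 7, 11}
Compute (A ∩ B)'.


U = {1, 2, 3, 4, 5, 6, 7, 8, 9, 10, 11}
A = {1, 6, 7, 11}, B = {1, 4, 7, 11}
A ∩ B = {1, 7, 11}
(A ∩ B)' = U \ (A ∩ B) = {2, 3, 4, 5, 6, 8, 9, 10}
Verification via A' ∪ B': A' = {2, 3, 4, 5, 8, 9, 10}, B' = {2, 3, 5, 6, 8, 9, 10}
A' ∪ B' = {2, 3, 4, 5, 6, 8, 9, 10} ✓

{2, 3, 4, 5, 6, 8, 9, 10}


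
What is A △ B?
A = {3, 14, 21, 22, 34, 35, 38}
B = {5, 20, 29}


Set A = {3, 14, 21, 22, 34, 35, 38}
Set B = {5, 20, 29}
A △ B = (A \ B) ∪ (B \ A)
Elements in A but not B: {3, 14, 21, 22, 34, 35, 38}
Elements in B but not A: {5, 20, 29}
A △ B = {3, 5, 14, 20, 21, 22, 29, 34, 35, 38}

{3, 5, 14, 20, 21, 22, 29, 34, 35, 38}


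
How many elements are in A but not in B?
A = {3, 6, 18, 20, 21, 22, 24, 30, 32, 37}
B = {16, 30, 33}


Set A = {3, 6, 18, 20, 21, 22, 24, 30, 32, 37}
Set B = {16, 30, 33}
A \ B = {3, 6, 18, 20, 21, 22, 24, 32, 37}
|A \ B| = 9

9


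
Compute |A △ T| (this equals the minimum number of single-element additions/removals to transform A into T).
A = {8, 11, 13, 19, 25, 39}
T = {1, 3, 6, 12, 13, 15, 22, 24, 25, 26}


Set A = {8, 11, 13, 19, 25, 39}
Set T = {1, 3, 6, 12, 13, 15, 22, 24, 25, 26}
Elements to remove from A (in A, not in T): {8, 11, 19, 39} → 4 removals
Elements to add to A (in T, not in A): {1, 3, 6, 12, 15, 22, 24, 26} → 8 additions
Total edits = 4 + 8 = 12

12


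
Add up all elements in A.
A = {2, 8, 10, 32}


Set A = {2, 8, 10, 32}
Sum = 2 + 8 + 10 + 32 = 52

52


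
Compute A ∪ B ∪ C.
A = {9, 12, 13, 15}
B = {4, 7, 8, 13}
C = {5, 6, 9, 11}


Set A = {9, 12, 13, 15}
Set B = {4, 7, 8, 13}
Set C = {5, 6, 9, 11}
First, A ∪ B = {4, 7, 8, 9, 12, 13, 15}
Then, (A ∪ B) ∪ C = {4, 5, 6, 7, 8, 9, 11, 12, 13, 15}

{4, 5, 6, 7, 8, 9, 11, 12, 13, 15}


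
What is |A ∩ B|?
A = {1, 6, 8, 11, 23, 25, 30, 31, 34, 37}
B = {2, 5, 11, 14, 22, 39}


Set A = {1, 6, 8, 11, 23, 25, 30, 31, 34, 37}
Set B = {2, 5, 11, 14, 22, 39}
A ∩ B = {11}
|A ∩ B| = 1

1


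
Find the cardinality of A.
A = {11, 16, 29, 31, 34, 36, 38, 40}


Set A = {11, 16, 29, 31, 34, 36, 38, 40}
Listing elements: 11, 16, 29, 31, 34, 36, 38, 40
Counting: 8 elements
|A| = 8

8


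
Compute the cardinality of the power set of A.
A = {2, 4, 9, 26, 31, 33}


Set A = {2, 4, 9, 26, 31, 33}
|A| = 6
The power set P(A) contains all subsets of A.
|P(A)| = 2^|A| = 2^6 = 64

64


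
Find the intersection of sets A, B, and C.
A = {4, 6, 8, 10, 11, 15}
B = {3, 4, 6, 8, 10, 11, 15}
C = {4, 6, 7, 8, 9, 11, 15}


Set A = {4, 6, 8, 10, 11, 15}
Set B = {3, 4, 6, 8, 10, 11, 15}
Set C = {4, 6, 7, 8, 9, 11, 15}
First, A ∩ B = {4, 6, 8, 10, 11, 15}
Then, (A ∩ B) ∩ C = {4, 6, 8, 11, 15}

{4, 6, 8, 11, 15}


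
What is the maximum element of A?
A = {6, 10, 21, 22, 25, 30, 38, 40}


Set A = {6, 10, 21, 22, 25, 30, 38, 40}
Elements in ascending order: 6, 10, 21, 22, 25, 30, 38, 40
The largest element is 40.

40


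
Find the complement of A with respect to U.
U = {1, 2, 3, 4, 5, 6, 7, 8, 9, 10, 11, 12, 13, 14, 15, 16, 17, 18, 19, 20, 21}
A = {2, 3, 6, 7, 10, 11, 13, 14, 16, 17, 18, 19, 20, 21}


Universal set U = {1, 2, 3, 4, 5, 6, 7, 8, 9, 10, 11, 12, 13, 14, 15, 16, 17, 18, 19, 20, 21}
Set A = {2, 3, 6, 7, 10, 11, 13, 14, 16, 17, 18, 19, 20, 21}
A' = U \ A = elements in U but not in A
Checking each element of U:
1 (not in A, include), 2 (in A, exclude), 3 (in A, exclude), 4 (not in A, include), 5 (not in A, include), 6 (in A, exclude), 7 (in A, exclude), 8 (not in A, include), 9 (not in A, include), 10 (in A, exclude), 11 (in A, exclude), 12 (not in A, include), 13 (in A, exclude), 14 (in A, exclude), 15 (not in A, include), 16 (in A, exclude), 17 (in A, exclude), 18 (in A, exclude), 19 (in A, exclude), 20 (in A, exclude), 21 (in A, exclude)
A' = {1, 4, 5, 8, 9, 12, 15}

{1, 4, 5, 8, 9, 12, 15}


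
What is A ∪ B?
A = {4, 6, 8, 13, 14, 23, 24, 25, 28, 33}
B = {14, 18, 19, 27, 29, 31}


Set A = {4, 6, 8, 13, 14, 23, 24, 25, 28, 33}
Set B = {14, 18, 19, 27, 29, 31}
A ∪ B includes all elements in either set.
Elements from A: {4, 6, 8, 13, 14, 23, 24, 25, 28, 33}
Elements from B not already included: {18, 19, 27, 29, 31}
A ∪ B = {4, 6, 8, 13, 14, 18, 19, 23, 24, 25, 27, 28, 29, 31, 33}

{4, 6, 8, 13, 14, 18, 19, 23, 24, 25, 27, 28, 29, 31, 33}


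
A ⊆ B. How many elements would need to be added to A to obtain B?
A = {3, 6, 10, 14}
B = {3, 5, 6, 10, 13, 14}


Set A = {3, 6, 10, 14}, |A| = 4
Set B = {3, 5, 6, 10, 13, 14}, |B| = 6
Since A ⊆ B: B \ A = {5, 13}
|B| - |A| = 6 - 4 = 2

2


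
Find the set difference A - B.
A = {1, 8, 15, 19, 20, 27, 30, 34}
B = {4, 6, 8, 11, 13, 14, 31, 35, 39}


Set A = {1, 8, 15, 19, 20, 27, 30, 34}
Set B = {4, 6, 8, 11, 13, 14, 31, 35, 39}
A \ B includes elements in A that are not in B.
Check each element of A:
1 (not in B, keep), 8 (in B, remove), 15 (not in B, keep), 19 (not in B, keep), 20 (not in B, keep), 27 (not in B, keep), 30 (not in B, keep), 34 (not in B, keep)
A \ B = {1, 15, 19, 20, 27, 30, 34}

{1, 15, 19, 20, 27, 30, 34}


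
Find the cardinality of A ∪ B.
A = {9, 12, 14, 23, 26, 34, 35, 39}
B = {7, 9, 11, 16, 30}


Set A = {9, 12, 14, 23, 26, 34, 35, 39}, |A| = 8
Set B = {7, 9, 11, 16, 30}, |B| = 5
A ∩ B = {9}, |A ∩ B| = 1
|A ∪ B| = |A| + |B| - |A ∩ B| = 8 + 5 - 1 = 12

12


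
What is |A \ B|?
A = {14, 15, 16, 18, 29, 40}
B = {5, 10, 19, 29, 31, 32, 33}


Set A = {14, 15, 16, 18, 29, 40}
Set B = {5, 10, 19, 29, 31, 32, 33}
A \ B = {14, 15, 16, 18, 40}
|A \ B| = 5

5


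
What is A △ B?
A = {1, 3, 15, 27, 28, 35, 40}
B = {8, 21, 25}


Set A = {1, 3, 15, 27, 28, 35, 40}
Set B = {8, 21, 25}
A △ B = (A \ B) ∪ (B \ A)
Elements in A but not B: {1, 3, 15, 27, 28, 35, 40}
Elements in B but not A: {8, 21, 25}
A △ B = {1, 3, 8, 15, 21, 25, 27, 28, 35, 40}

{1, 3, 8, 15, 21, 25, 27, 28, 35, 40}


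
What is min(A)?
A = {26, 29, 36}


Set A = {26, 29, 36}
Elements in ascending order: 26, 29, 36
The smallest element is 26.

26


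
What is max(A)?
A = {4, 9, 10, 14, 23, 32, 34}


Set A = {4, 9, 10, 14, 23, 32, 34}
Elements in ascending order: 4, 9, 10, 14, 23, 32, 34
The largest element is 34.

34


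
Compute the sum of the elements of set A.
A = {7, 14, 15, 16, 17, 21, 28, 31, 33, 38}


Set A = {7, 14, 15, 16, 17, 21, 28, 31, 33, 38}
Sum = 7 + 14 + 15 + 16 + 17 + 21 + 28 + 31 + 33 + 38 = 220

220


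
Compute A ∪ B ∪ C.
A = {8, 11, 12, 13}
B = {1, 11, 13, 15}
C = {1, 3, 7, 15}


Set A = {8, 11, 12, 13}
Set B = {1, 11, 13, 15}
Set C = {1, 3, 7, 15}
First, A ∪ B = {1, 8, 11, 12, 13, 15}
Then, (A ∪ B) ∪ C = {1, 3, 7, 8, 11, 12, 13, 15}

{1, 3, 7, 8, 11, 12, 13, 15}


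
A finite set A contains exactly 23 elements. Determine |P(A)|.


The set has 23 elements.
The power set contains all possible subsets.
|P(A)| = 2^|A| = 2^23 = 8388608

8388608


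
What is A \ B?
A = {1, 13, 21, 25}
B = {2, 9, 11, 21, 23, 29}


Set A = {1, 13, 21, 25}
Set B = {2, 9, 11, 21, 23, 29}
A \ B includes elements in A that are not in B.
Check each element of A:
1 (not in B, keep), 13 (not in B, keep), 21 (in B, remove), 25 (not in B, keep)
A \ B = {1, 13, 25}

{1, 13, 25}


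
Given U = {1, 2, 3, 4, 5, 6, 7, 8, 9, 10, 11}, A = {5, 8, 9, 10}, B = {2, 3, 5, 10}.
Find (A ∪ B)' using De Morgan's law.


U = {1, 2, 3, 4, 5, 6, 7, 8, 9, 10, 11}
A = {5, 8, 9, 10}, B = {2, 3, 5, 10}
A ∪ B = {2, 3, 5, 8, 9, 10}
(A ∪ B)' = U \ (A ∪ B) = {1, 4, 6, 7, 11}
Verification via A' ∩ B': A' = {1, 2, 3, 4, 6, 7, 11}, B' = {1, 4, 6, 7, 8, 9, 11}
A' ∩ B' = {1, 4, 6, 7, 11} ✓

{1, 4, 6, 7, 11}


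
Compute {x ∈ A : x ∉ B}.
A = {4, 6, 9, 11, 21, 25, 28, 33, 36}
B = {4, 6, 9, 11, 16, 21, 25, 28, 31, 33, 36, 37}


Set A = {4, 6, 9, 11, 21, 25, 28, 33, 36}
Set B = {4, 6, 9, 11, 16, 21, 25, 28, 31, 33, 36, 37}
Check each element of A against B:
4 ∈ B, 6 ∈ B, 9 ∈ B, 11 ∈ B, 21 ∈ B, 25 ∈ B, 28 ∈ B, 33 ∈ B, 36 ∈ B
Elements of A not in B: {}

{}


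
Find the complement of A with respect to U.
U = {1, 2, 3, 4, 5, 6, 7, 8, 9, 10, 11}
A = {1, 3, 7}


Universal set U = {1, 2, 3, 4, 5, 6, 7, 8, 9, 10, 11}
Set A = {1, 3, 7}
A' = U \ A = elements in U but not in A
Checking each element of U:
1 (in A, exclude), 2 (not in A, include), 3 (in A, exclude), 4 (not in A, include), 5 (not in A, include), 6 (not in A, include), 7 (in A, exclude), 8 (not in A, include), 9 (not in A, include), 10 (not in A, include), 11 (not in A, include)
A' = {2, 4, 5, 6, 8, 9, 10, 11}

{2, 4, 5, 6, 8, 9, 10, 11}


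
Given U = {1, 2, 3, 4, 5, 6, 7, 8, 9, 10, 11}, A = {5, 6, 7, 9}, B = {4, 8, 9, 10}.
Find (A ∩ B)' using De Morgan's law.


U = {1, 2, 3, 4, 5, 6, 7, 8, 9, 10, 11}
A = {5, 6, 7, 9}, B = {4, 8, 9, 10}
A ∩ B = {9}
(A ∩ B)' = U \ (A ∩ B) = {1, 2, 3, 4, 5, 6, 7, 8, 10, 11}
Verification via A' ∪ B': A' = {1, 2, 3, 4, 8, 10, 11}, B' = {1, 2, 3, 5, 6, 7, 11}
A' ∪ B' = {1, 2, 3, 4, 5, 6, 7, 8, 10, 11} ✓

{1, 2, 3, 4, 5, 6, 7, 8, 10, 11}


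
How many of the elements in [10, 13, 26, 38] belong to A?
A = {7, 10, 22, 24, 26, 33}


Set A = {7, 10, 22, 24, 26, 33}
Candidates: [10, 13, 26, 38]
Check each candidate:
10 ∈ A, 13 ∉ A, 26 ∈ A, 38 ∉ A
Count of candidates in A: 2

2


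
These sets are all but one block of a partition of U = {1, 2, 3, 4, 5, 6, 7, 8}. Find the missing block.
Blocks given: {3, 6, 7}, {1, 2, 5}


U = {1, 2, 3, 4, 5, 6, 7, 8}
Shown blocks: {3, 6, 7}, {1, 2, 5}
A partition's blocks are pairwise disjoint and cover U, so the missing block = U \ (union of shown blocks).
Union of shown blocks: {1, 2, 3, 5, 6, 7}
Missing block = U \ (union) = {4, 8}

{4, 8}


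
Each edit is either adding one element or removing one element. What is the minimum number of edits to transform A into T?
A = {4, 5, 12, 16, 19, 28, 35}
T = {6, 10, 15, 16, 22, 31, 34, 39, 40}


Set A = {4, 5, 12, 16, 19, 28, 35}
Set T = {6, 10, 15, 16, 22, 31, 34, 39, 40}
Elements to remove from A (in A, not in T): {4, 5, 12, 19, 28, 35} → 6 removals
Elements to add to A (in T, not in A): {6, 10, 15, 22, 31, 34, 39, 40} → 8 additions
Total edits = 6 + 8 = 14

14


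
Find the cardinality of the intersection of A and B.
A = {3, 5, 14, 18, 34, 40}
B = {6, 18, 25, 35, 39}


Set A = {3, 5, 14, 18, 34, 40}
Set B = {6, 18, 25, 35, 39}
A ∩ B = {18}
|A ∩ B| = 1

1


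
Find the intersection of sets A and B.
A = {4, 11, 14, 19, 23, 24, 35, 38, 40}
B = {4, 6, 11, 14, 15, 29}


Set A = {4, 11, 14, 19, 23, 24, 35, 38, 40}
Set B = {4, 6, 11, 14, 15, 29}
A ∩ B includes only elements in both sets.
Check each element of A against B:
4 ✓, 11 ✓, 14 ✓, 19 ✗, 23 ✗, 24 ✗, 35 ✗, 38 ✗, 40 ✗
A ∩ B = {4, 11, 14}

{4, 11, 14}


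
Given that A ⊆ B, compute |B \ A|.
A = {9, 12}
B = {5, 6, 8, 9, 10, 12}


Set A = {9, 12}, |A| = 2
Set B = {5, 6, 8, 9, 10, 12}, |B| = 6
Since A ⊆ B: B \ A = {5, 6, 8, 10}
|B| - |A| = 6 - 2 = 4

4


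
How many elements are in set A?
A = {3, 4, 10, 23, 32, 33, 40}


Set A = {3, 4, 10, 23, 32, 33, 40}
Listing elements: 3, 4, 10, 23, 32, 33, 40
Counting: 7 elements
|A| = 7

7
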